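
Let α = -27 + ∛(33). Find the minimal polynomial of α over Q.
m_α(x) = x^3 + 81x^2 + 2187x + 19650

Set β = α + 27 = ∛(33), so β^3 = 33. Then (α + 27)^3 - 33 = 0, i.e. α is a root of g(x) = (x + 27)^3 - 33 = x^3 + 81x^2 + 2187x + 19650. Since g(x) = h(x + 27) where h(x) = x^3 - 33, and h is irreducible over Q (because 33 is not a perfect cube, so h has no rational root, and a monic cubic with no rational root is irreducible), g is also irreducible (irreducibility is preserved under the substitution x → x + 27). Hence m_α(x) = x^3 + 81x^2 + 2187x + 19650.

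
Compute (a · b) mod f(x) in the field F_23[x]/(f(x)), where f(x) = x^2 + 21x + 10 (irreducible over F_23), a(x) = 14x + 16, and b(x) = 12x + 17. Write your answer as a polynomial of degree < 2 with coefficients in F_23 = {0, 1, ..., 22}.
a · b ≡ 7x + 18 (mod f(x))

Multiply in F_23[x]: a(x)·b(x) = (14x + 16)·(12x + 17) = 7x^2 + 16x + 19. This has degree ≥ 2, so divide by f(x) over F_23: 7x^2 + 16x + 19 = (7)·(x^2 + 21x + 10) + (7x + 18). Hence a·b ≡ 7x + 18 (mod f). (F_23[x]/(f) is a field with 23^2 = 529 elements since f is irreducible of degree 2.)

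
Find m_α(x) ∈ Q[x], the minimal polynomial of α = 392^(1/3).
m_α(x) = x^3 - 392

α satisfies α^3 = 392, so x^3 - 392 annihilates α. By the rational root test, a rational root p/q (in lowest terms) of x^3 - 392 would satisfy p^3 = 392 q^3, forcing q = 1 and p^3 = 392; but 392 is not a perfect cube, contradiction. A monic cubic over Q with no rational root is irreducible (any nontrivial factorization would include a linear factor). Hence x^3 - 392 is the minimal polynomial of α, and in particular [Q(α):Q] = 3.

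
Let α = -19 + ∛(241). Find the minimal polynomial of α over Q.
m_α(x) = x^3 + 57x^2 + 1083x + 6618

Set β = α + 19 = ∛(241), so β^3 = 241. Then (α + 19)^3 - 241 = 0, i.e. α is a root of g(x) = (x + 19)^3 - 241 = x^3 + 57x^2 + 1083x + 6618. Since g(x) = h(x + 19) where h(x) = x^3 - 241, and h is irreducible over Q (because 241 is not a perfect cube, so h has no rational root, and a monic cubic with no rational root is irreducible), g is also irreducible (irreducibility is preserved under the substitution x → x + 19). Hence m_α(x) = x^3 + 57x^2 + 1083x + 6618.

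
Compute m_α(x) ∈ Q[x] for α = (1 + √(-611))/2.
m_α(x) = x^2 - x + 153

From 2α - 1 = √(-611), squaring gives (2α - 1)^2 = -611, i.e. 4α^2 - 4α + 1 = -611, so α^2 - α + (1 + 611)/4 = 0. Since -611 ≡ 1 (mod 4), (1 + 611)/4 = 153 ∈ Z. The polynomial x^2 - x + 153 has discriminant 1 - 4·(153) = -611, which is not a perfect square in Q (d = -611 is squarefree and ≠ 1), so x^2 - x + 153 is irreducible over Q. It is the minimal polynomial of α.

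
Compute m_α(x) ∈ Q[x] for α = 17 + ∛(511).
m_α(x) = x^3 - 51x^2 + 867x - 5424

Set β = α - 17 = ∛(511), so β^3 = 511. Then (α - 17)^3 - 511 = 0, i.e. α is a root of g(x) = (x - 17)^3 - 511 = x^3 - 51x^2 + 867x - 5424. Since g(x) = h(x - 17) where h(x) = x^3 - 511, and h is irreducible over Q (because 511 is not a perfect cube, so h has no rational root, and a monic cubic with no rational root is irreducible), g is also irreducible (irreducibility is preserved under the substitution x → x - 17). Hence m_α(x) = x^3 - 51x^2 + 867x - 5424.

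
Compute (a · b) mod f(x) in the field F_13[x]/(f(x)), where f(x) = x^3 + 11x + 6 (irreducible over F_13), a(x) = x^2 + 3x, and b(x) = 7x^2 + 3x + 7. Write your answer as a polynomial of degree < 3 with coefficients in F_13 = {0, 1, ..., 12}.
a · b ≡ 4x^2 + x + 12 (mod f(x))

Multiply in F_13[x]: a(x)·b(x) = (x^2 + 3x)·(7x^2 + 3x + 7) = 7x^4 + 11x^3 + 3x^2 + 8x. This has degree ≥ 3, so divide by f(x) over F_13: 7x^4 + 11x^3 + 3x^2 + 8x = (7x + 11)·(x^3 + 11x + 6) + (4x^2 + x + 12). Hence a·b ≡ 4x^2 + x + 12 (mod f). (F_13[x]/(f) is a field with 13^3 = 2197 elements since f is irreducible of degree 3.)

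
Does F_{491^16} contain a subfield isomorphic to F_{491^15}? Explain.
No: F_{491^15} is not a subfield of F_{491^16}

F_{p^m} embeds in F_{p^n} iff m | n. Here 15 ∤ 16 (since 16 = 1·15 + 1 with remainder 1 ≠ 0), so F_{491^15} is not a subfield of F_{491^16}. Equivalently: if it were, the tower law would give 15 = [F_{491^15}:F_491] dividing [F_{491^16}:F_491] = 16, contradiction.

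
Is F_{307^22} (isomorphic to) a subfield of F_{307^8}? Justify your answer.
No: F_{307^22} is not a subfield of F_{307^8}

F_{p^m} embeds in F_{p^n} iff m | n. Here 22 ∤ 8 (since 8 = 0·22 + 8 with remainder 8 ≠ 0), so F_{307^22} is not a subfield of F_{307^8}. Equivalently: if it were, the tower law would give 22 = [F_{307^22}:F_307] dividing [F_{307^8}:F_307] = 8, contradiction.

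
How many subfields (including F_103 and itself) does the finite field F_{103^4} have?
F_{103^4} has 3 subfields

The subfields of F_{p^n} are exactly the fields F_{p^d} for d | n (each is the fixed field of the unique index-d subgroup of Gal(F_{p^n}/F_p) ≅ Z/nZ). The divisors of n = 4 are {1, 2, 4}, giving 3 subfields: F_{103^1}, F_{103^2}, F_{103^4}.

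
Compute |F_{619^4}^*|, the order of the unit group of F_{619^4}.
|F_{619^4}^*| = 146812351920

F_{619^4} has 619^4 = 146812351921 elements; its multiplicative group consists of all nonzero elements, so |F_{619^4}^*| = 146812351921 - 1 = 146812351920. (It is cyclic since any finite subgroup of the multiplicative group of a field is cyclic.)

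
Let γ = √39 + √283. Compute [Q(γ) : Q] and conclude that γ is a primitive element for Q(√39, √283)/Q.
[Q(γ) : Q] = 4 (equivalently, Q(γ) = Q(√39, √283))

Obviously Q(γ) ⊆ Q(√39, √283), and [Q(√39, √283):Q] = 4 (since 39, 283 are distinct squarefree integers > 1 with 11037 not a perfect square). To show equality we compute the minimal polynomial of γ. From γ = √39 + √283: γ^2 = 39 + 2√(11037) + 283 = 322 + 2√(11037), so γ^2 - 322 = 2√(11037); squaring, (γ^2 - 322)^2 = 4·11037, i.e. γ^4 - 644γ^2 + 103684 - 44148 = 0, i.e. γ^4 - 644γ^2 + 59536 = 0. So γ is a root of x^4 - 644x^2 + 59536. This polynomial is irreducible over Q: it has no rational root (each ±√39 ± √283 is irrational), and any factorization into two quadratics over Q would force √(11037) ∈ Q (pairing opposite roots) or √39, √283 ∈ Q (other pairings), all impossible. Hence [Q(γ):Q] = 4 = [Q(√39, √283):Q], so Q(γ) = Q(√39, √283).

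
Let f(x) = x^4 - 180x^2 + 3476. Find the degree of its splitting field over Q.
[K : Q] = 4

Solving the quadratic in x^2: x^2 = (180 ± √(180^2 - 4·3476))/2 = (180 ± √18496)/2 = (180 ± 136)/2, giving x^2 = 22 or x^2 = 158. So f(x) = (x^2 - 22)(x^2 - 158) and the roots of f are ±√22, ±√158. Hence the splitting field is K = Q(√22, √158). Since 22 and 158 are distinct squarefree integers > 1, their product 3476 is not a perfect square, so √158 ∉ Q(√22). By the tower law [K:Q] = [Q(√22,√158):Q(√22)] · [Q(√22):Q] = 2 · 2 = 4.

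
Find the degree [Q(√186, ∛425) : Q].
[Q(√186, ∛425) : Q] = 6

Let L = Q(√186, ∛425). Since Q(√186) ⊂ L and [Q(√186):Q] = 2, the tower law gives 2 | [L:Q]. Likewise Q(∛425) ⊂ L with [Q(∛425):Q] = 3 (because 425 is not a perfect cube), so 3 | [L:Q]. As gcd(2,3) = 1, [L:Q] is divisible by 6. Conversely L is generated over Q by √186 and ∛425, so [L:Q] ≤ 2·3 = 6. Therefore [Q(√186, ∛425) : Q] = 6.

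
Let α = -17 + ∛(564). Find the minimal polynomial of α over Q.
m_α(x) = x^3 + 51x^2 + 867x + 4349

Set β = α + 17 = ∛(564), so β^3 = 564. Then (α + 17)^3 - 564 = 0, i.e. α is a root of g(x) = (x + 17)^3 - 564 = x^3 + 51x^2 + 867x + 4349. Since g(x) = h(x + 17) where h(x) = x^3 - 564, and h is irreducible over Q (because 564 is not a perfect cube, so h has no rational root, and a monic cubic with no rational root is irreducible), g is also irreducible (irreducibility is preserved under the substitution x → x + 17). Hence m_α(x) = x^3 + 51x^2 + 867x + 4349.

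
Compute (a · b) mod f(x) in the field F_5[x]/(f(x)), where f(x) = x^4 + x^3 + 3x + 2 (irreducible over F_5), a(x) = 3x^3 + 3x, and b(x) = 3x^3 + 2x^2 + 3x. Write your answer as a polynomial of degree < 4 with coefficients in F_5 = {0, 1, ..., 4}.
a · b ≡ 3x^3 + 3x + 3 (mod f(x))

Multiply in F_5[x]: a(x)·b(x) = (3x^3 + 3x)·(3x^3 + 2x^2 + 3x) = 4x^6 + x^5 + 3x^4 + x^3 + 4x^2. This has degree ≥ 4, so divide by f(x) over F_5: 4x^6 + x^5 + 3x^4 + x^3 + 4x^2 = (4x^2 + 2x + 1)·(x^4 + x^3 + 3x + 2) + (3x^3 + 3x + 3). Hence a·b ≡ 3x^3 + 3x + 3 (mod f). (F_5[x]/(f) is a field with 5^4 = 625 elements since f is irreducible of degree 4.)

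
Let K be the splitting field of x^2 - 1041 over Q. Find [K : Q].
[K : Q] = 2

f(x) = x^2 - 1041 factors as (x - √1041)(x + √1041). The splitting field is K = Q(√1041). Since 1041 is squarefree and > 1, it is not a perfect square, so x^2 - 1041 is irreducible over Q and [Q(√1041) : Q] = 2. Hence [K : Q] = 2.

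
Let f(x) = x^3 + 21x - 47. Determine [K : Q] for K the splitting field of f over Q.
[K : Q] = 6

By the rational root test, any rational root of the monic integer polynomial f(x) = x^3 + 21x - 47 must be an integer dividing the constant term -47, i.e. one of ±{1, 47}. Evaluating: f(1) = -25, f(-1) = -69, f(47) = 104763, f(-47) = -104857; none is 0, so f has no rational root and is therefore irreducible over Q (a cubic with no linear factor over a field is irreducible). For an irreducible cubic, the Galois group is A_3 or S_3 according as the discriminant disc(f) = -4a^3 - 27b^2 = -4·(21)^3 - 27·(-47)^2 = -96687 is or is not a square in Q. Here disc(f) = -96687 is not a perfect square in Q, so the Galois group of f over Q is not contained in A_3 and must be all of S_3. The splitting field has degree |S_3| = 6 over Q, so [K : Q] = 6.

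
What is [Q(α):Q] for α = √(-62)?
[Q(α):Q] = 2

[Q(α):Q] equals the degree of the minimal polynomial of α. Here α^2 = -62 and x^2 + 62 is irreducible (d = -62 is squarefree, ≠ 1, hence not a square), so deg(m_α) = 2. Thus [Q(α):Q] = 2.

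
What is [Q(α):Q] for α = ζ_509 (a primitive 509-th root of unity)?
[Q(α):Q] = 508

The minimal polynomial of ζ_509 over Q is the 509-th cyclotomic polynomial Φ_509(x), which is irreducible over Q and has degree φ(509) = 508. Hence [Q(α):Q] = φ(509) = 508.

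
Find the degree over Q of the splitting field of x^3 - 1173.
[K : Q] = 6

The roots of x^3 - 1173 are ∛1173, ω∛1173, ω^2∛1173 where ω = e^(2πi/3) is a primitive cube root of unity, so K = Q(∛1173, ω). Now [Q(∛1173):Q] = 3 (since 1173 is not a perfect cube, x^3 - 1173 is irreducible) and [Q(ω):Q] = 2. Both 2 and 3 divide [K:Q], and [K:Q] ≤ 3·2 = 6, so [K:Q] = 6. (Equivalently: Q(∛1173) ⊂ R but ω ∉ R, so [K : Q(∛1173)] = 2.)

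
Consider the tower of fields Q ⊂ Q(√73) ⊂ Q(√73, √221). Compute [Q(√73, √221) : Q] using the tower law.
[Q(√73, √221) : Q] = 4

[Q(√73):Q] = 2 (min poly x^2 - 73, irreducible since 73 is squarefree > 1). For the top step, suppose √221 ∈ Q(√73), say √221 = c + d√73 with c, d ∈ Q. Squaring: 221 = c^2 + 73d^2 + 2cd√73. Since √73 ∉ Q this forces 2cd = 0. If d = 0 then √221 = c ∈ Q, contradicting 221 squarefree > 1. If c = 0 then 221 = 73d^2, so 73·221 = (73d)^2 is a perfect square in Q — but 73·221 = 16133 is not a perfect square (since 73 and 221 are distinct squarefree integers). Contradiction. Hence √221 ∉ Q(√73), so x^2 - 221 stays irreducible over Q(√73) and [Q(√73, √221) : Q(√73)] = 2. By the tower law, [Q(√73, √221) : Q] = 2 · 2 = 4.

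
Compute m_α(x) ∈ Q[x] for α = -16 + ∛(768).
m_α(x) = x^3 + 48x^2 + 768x + 3328

Set β = α + 16 = ∛(768), so β^3 = 768. Then (α + 16)^3 - 768 = 0, i.e. α is a root of g(x) = (x + 16)^3 - 768 = x^3 + 48x^2 + 768x + 3328. Since g(x) = h(x + 16) where h(x) = x^3 - 768, and h is irreducible over Q (because 768 is not a perfect cube, so h has no rational root, and a monic cubic with no rational root is irreducible), g is also irreducible (irreducibility is preserved under the substitution x → x + 16). Hence m_α(x) = x^3 + 48x^2 + 768x + 3328.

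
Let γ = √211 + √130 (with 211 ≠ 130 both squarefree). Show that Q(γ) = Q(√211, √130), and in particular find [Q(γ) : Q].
[Q(γ) : Q] = 4 (equivalently, Q(γ) = Q(√211, √130))

Obviously Q(γ) ⊆ Q(√211, √130), and [Q(√211, √130):Q] = 4 (since 211, 130 are distinct squarefree integers > 1 with 27430 not a perfect square). To show equality we compute the minimal polynomial of γ. From γ = √211 + √130: γ^2 = 211 + 2√(27430) + 130 = 341 + 2√(27430), so γ^2 - 341 = 2√(27430); squaring, (γ^2 - 341)^2 = 4·27430, i.e. γ^4 - 682γ^2 + 116281 - 109720 = 0, i.e. γ^4 - 682γ^2 + 6561 = 0. So γ is a root of x^4 - 682x^2 + 6561. This polynomial is irreducible over Q: it has no rational root (each ±√211 ± √130 is irrational), and any factorization into two quadratics over Q would force √(27430) ∈ Q (pairing opposite roots) or √211, √130 ∈ Q (other pairings), all impossible. Hence [Q(γ):Q] = 4 = [Q(√211, √130):Q], so Q(γ) = Q(√211, √130).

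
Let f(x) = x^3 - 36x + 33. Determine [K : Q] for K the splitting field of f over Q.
[K : Q] = 6

By the rational root test, any rational root of the monic integer polynomial f(x) = x^3 - 36x + 33 must be an integer dividing the constant term 33, i.e. one of ±{1, 3, 11, 33}. Evaluating: f(1) = -2, f(-1) = 68, f(3) = -48, f(-3) = 114, f(11) = 968, f(-11) = -902, f(33) = 34782, f(-33) = -34716; none is 0, so f has no rational root and is therefore irreducible over Q (a cubic with no linear factor over a field is irreducible). For an irreducible cubic, the Galois group is A_3 or S_3 according as the discriminant disc(f) = -4a^3 - 27b^2 = -4·(-36)^3 - 27·(33)^2 = 157221 is or is not a square in Q. Here disc(f) = 157221 is not a perfect square in Q, so the Galois group of f over Q is not contained in A_3 and must be all of S_3. The splitting field has degree |S_3| = 6 over Q, so [K : Q] = 6.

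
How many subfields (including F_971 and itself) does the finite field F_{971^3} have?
F_{971^3} has 2 subfields

The subfields of F_{p^n} are exactly the fields F_{p^d} for d | n (each is the fixed field of the unique index-d subgroup of Gal(F_{p^n}/F_p) ≅ Z/nZ). The divisors of n = 3 are {1, 3}, giving 2 subfields: F_{971^1}, F_{971^3}.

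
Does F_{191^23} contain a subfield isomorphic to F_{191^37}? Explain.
No: F_{191^37} is not a subfield of F_{191^23}

F_{p^m} embeds in F_{p^n} iff m | n. Here 37 ∤ 23 (since 23 = 0·37 + 23 with remainder 23 ≠ 0), so F_{191^37} is not a subfield of F_{191^23}. Equivalently: if it were, the tower law would give 37 = [F_{191^37}:F_191] dividing [F_{191^23}:F_191] = 23, contradiction.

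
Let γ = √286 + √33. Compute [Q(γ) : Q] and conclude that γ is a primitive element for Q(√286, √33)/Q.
[Q(γ) : Q] = 4 (equivalently, Q(γ) = Q(√286, √33))

Obviously Q(γ) ⊆ Q(√286, √33), and [Q(√286, √33):Q] = 4 (since 286, 33 are distinct squarefree integers > 1 with 9438 not a perfect square). To show equality we compute the minimal polynomial of γ. From γ = √286 + √33: γ^2 = 286 + 2√(9438) + 33 = 319 + 2√(9438), so γ^2 - 319 = 2√(9438); squaring, (γ^2 - 319)^2 = 4·9438, i.e. γ^4 - 638γ^2 + 101761 - 37752 = 0, i.e. γ^4 - 638γ^2 + 64009 = 0. So γ is a root of x^4 - 638x^2 + 64009. This polynomial is irreducible over Q: it has no rational root (each ±√286 ± √33 is irrational), and any factorization into two quadratics over Q would force √(9438) ∈ Q (pairing opposite roots) or √286, √33 ∈ Q (other pairings), all impossible. Hence [Q(γ):Q] = 4 = [Q(√286, √33):Q], so Q(γ) = Q(√286, √33).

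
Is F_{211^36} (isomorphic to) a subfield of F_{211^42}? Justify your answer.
No: F_{211^36} is not a subfield of F_{211^42}

F_{p^m} embeds in F_{p^n} iff m | n. Here 36 ∤ 42 (since 42 = 1·36 + 6 with remainder 6 ≠ 0), so F_{211^36} is not a subfield of F_{211^42}. Equivalently: if it were, the tower law would give 36 = [F_{211^36}:F_211] dividing [F_{211^42}:F_211] = 42, contradiction.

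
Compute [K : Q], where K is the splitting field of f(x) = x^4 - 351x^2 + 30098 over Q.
[K : Q] = 4

Solving the quadratic in x^2: x^2 = (351 ± √(351^2 - 4·30098))/2 = (351 ± √2809)/2 = (351 ± 53)/2, giving x^2 = 202 or x^2 = 149. So f(x) = (x^2 - 202)(x^2 - 149) and the roots of f are ±√202, ±√149. Hence the splitting field is K = Q(√202, √149). Since 202 and 149 are distinct squarefree integers > 1, their product 30098 is not a perfect square, so √149 ∉ Q(√202). By the tower law [K:Q] = [Q(√202,√149):Q(√202)] · [Q(√202):Q] = 2 · 2 = 4.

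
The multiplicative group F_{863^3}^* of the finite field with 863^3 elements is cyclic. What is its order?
|F_{863^3}^*| = 642735646

F_{863^3} has 863^3 = 642735647 elements; its multiplicative group consists of all nonzero elements, so |F_{863^3}^*| = 642735647 - 1 = 642735646. (It is cyclic since any finite subgroup of the multiplicative group of a field is cyclic.)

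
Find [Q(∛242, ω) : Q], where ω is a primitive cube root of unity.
[Q(∛242, ω) : Q] = 6

[Q(∛242):Q] = 3 (min poly x^3 - 242, irreducible since 242 is not a perfect cube). [Q(ω):Q] = 2 (min poly x^2 + x + 1). Since Q(∛242) ⊂ R and ω ∉ R, we have ω ∉ Q(∛242), so x^2 + x + 1 remains irreducible over Q(∛242) and [Q(∛242, ω) : Q(∛242)] = 2. By the tower law, [Q(∛242, ω) : Q] = 3 · 2 = 6. (In fact Q(∛242, ω) is the splitting field of x^3 - 242 over Q.)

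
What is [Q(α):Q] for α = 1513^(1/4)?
[Q(α):Q] = 4

α is a root of x^4 - 1513. By Eisenstein's criterion at the prime p = 17 (which divides the constant term 1513 but p^2 = 289 does not, since 1513 is squarefree), x^4 - 1513 is irreducible over Q. Hence [Q(α):Q] = 4.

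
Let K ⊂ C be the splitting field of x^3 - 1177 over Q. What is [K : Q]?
[K : Q] = 6

The roots of x^3 - 1177 are ∛1177, ω∛1177, ω^2∛1177 where ω = e^(2πi/3) is a primitive cube root of unity, so K = Q(∛1177, ω). Now [Q(∛1177):Q] = 3 (since 1177 is not a perfect cube, x^3 - 1177 is irreducible) and [Q(ω):Q] = 2. Both 2 and 3 divide [K:Q], and [K:Q] ≤ 3·2 = 6, so [K:Q] = 6. (Equivalently: Q(∛1177) ⊂ R but ω ∉ R, so [K : Q(∛1177)] = 2.)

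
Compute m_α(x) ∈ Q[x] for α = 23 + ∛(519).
m_α(x) = x^3 - 69x^2 + 1587x - 12686

Set β = α - 23 = ∛(519), so β^3 = 519. Then (α - 23)^3 - 519 = 0, i.e. α is a root of g(x) = (x - 23)^3 - 519 = x^3 - 69x^2 + 1587x - 12686. Since g(x) = h(x - 23) where h(x) = x^3 - 519, and h is irreducible over Q (because 519 is not a perfect cube, so h has no rational root, and a monic cubic with no rational root is irreducible), g is also irreducible (irreducibility is preserved under the substitution x → x - 23). Hence m_α(x) = x^3 - 69x^2 + 1587x - 12686.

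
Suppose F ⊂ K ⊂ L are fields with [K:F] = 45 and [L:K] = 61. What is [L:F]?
[L:F] = 2745

The tower law says that for any tower of field extensions F ⊂ K ⊂ L with finite degrees, [L:F] = [L:K] · [K:F]. Here this gives [L:F] = 61 · 45 = 2745.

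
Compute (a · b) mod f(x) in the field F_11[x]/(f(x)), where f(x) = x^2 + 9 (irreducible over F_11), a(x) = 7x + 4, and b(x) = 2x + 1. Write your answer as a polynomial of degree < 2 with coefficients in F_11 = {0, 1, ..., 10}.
a · b ≡ 4x + 10 (mod f(x))

Multiply in F_11[x]: a(x)·b(x) = (7x + 4)·(2x + 1) = 3x^2 + 4x + 4. This has degree ≥ 2, so divide by f(x) over F_11: 3x^2 + 4x + 4 = (3)·(x^2 + 9) + (4x + 10). Hence a·b ≡ 4x + 10 (mod f). (F_11[x]/(f) is a field with 11^2 = 121 elements since f is irreducible of degree 2.)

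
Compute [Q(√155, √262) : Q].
[Q(√155, √262) : Q] = 4

[Q(√155):Q] = 2 (min poly x^2 - 155, irreducible since 155 is squarefree > 1). For the top step, suppose √262 ∈ Q(√155), say √262 = c + d√155 with c, d ∈ Q. Squaring: 262 = c^2 + 155d^2 + 2cd√155. Since √155 ∉ Q this forces 2cd = 0. If d = 0 then √262 = c ∈ Q, contradicting 262 squarefree > 1. If c = 0 then 262 = 155d^2, so 155·262 = (155d)^2 is a perfect square in Q — but 155·262 = 40610 is not a perfect square (since 155 and 262 are distinct squarefree integers). Contradiction. Hence √262 ∉ Q(√155), so x^2 - 262 stays irreducible over Q(√155) and [Q(√155, √262) : Q(√155)] = 2. By the tower law, [Q(√155, √262) : Q] = 2 · 2 = 4.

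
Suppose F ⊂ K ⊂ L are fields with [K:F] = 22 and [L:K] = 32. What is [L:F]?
[L:F] = 704

The tower law says that for any tower of field extensions F ⊂ K ⊂ L with finite degrees, [L:F] = [L:K] · [K:F]. Here this gives [L:F] = 32 · 22 = 704.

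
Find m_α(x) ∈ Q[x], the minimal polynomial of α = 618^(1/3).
m_α(x) = x^3 - 618

α satisfies α^3 = 618, so x^3 - 618 annihilates α. By the rational root test, a rational root p/q (in lowest terms) of x^3 - 618 would satisfy p^3 = 618 q^3, forcing q = 1 and p^3 = 618; but 618 is not a perfect cube, contradiction. A monic cubic over Q with no rational root is irreducible (any nontrivial factorization would include a linear factor). Hence x^3 - 618 is the minimal polynomial of α, and in particular [Q(α):Q] = 3.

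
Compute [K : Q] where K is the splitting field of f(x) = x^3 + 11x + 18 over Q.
[K : Q] = 6

By the rational root test, any rational root of the monic integer polynomial f(x) = x^3 + 11x + 18 must be an integer dividing the constant term 18, i.e. one of ±{1, 2, 3, 6, 9, 18}. Evaluating: f(1) = 30, f(-1) = 6, f(2) = 48, f(-2) = -12, f(3) = 78, f(-3) = -42, f(6) = 300, f(-6) = -264, f(9) = 846, f(-9) = -810, f(18) = 6048, f(-18) = -6012; none is 0, so f has no rational root and is therefore irreducible over Q (a cubic with no linear factor over a field is irreducible). For an irreducible cubic, the Galois group is A_3 or S_3 according as the discriminant disc(f) = -4a^3 - 27b^2 = -4·(11)^3 - 27·(18)^2 = -14072 is or is not a square in Q. Here disc(f) = -14072 is not a perfect square in Q, so the Galois group of f over Q is not contained in A_3 and must be all of S_3. The splitting field has degree |S_3| = 6 over Q, so [K : Q] = 6.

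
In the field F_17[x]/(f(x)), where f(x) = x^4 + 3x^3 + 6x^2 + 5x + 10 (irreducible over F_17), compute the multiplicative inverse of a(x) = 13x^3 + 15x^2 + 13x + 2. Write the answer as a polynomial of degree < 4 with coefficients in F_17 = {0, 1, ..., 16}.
a(x)^(-1) ≡ 10x^3 + 6x^2 + x + 10 (mod f(x))

Since f is irreducible over F_17, F_17[x]/(f) is a field and a(x) ≠ 0 has an inverse. Apply the extended Euclidean algorithm to f(x) and a(x) in F_17[x]: f(x) = (4x + 10)·a(x) + (8x^2 + 3x + 7);  a(x) = (8x + 1)·(8x^2 + 3x + 7) + (5x + 12);  (8x^2 + 3x + 7) = (5x + 9)·(5x + 12) + (1). The last nonzero remainder is the constant 1 = gcd(f, a) in F_17. Back-substituting through the division chain expresses 1 = s(x)·a(x) + t(x)·f(x) with s(x) ≡ 10x^3 + 6x^2 + x + 10 (mod f), so a(x)^(-1) ≡ s(x) = 10x^3 + 6x^2 + x + 10 (mod f). Check: (13x^3 + 15x^2 + 13x + 2)·(10x^3 + 6x^2 + x + 10) = 11x^6 + 7x^5 + 12x^4 + 5x^3 + 5x^2 + 13x + 3 ≡ 1 (mod x^4 + 3x^3 + 6x^2 + 5x + 10).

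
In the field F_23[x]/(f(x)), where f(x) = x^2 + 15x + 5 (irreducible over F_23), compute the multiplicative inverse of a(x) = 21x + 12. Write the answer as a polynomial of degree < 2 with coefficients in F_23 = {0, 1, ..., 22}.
a(x)^(-1) ≡ 18x + 10 (mod f(x))

Since f is irreducible over F_23, F_23[x]/(f) is a field and a(x) ≠ 0 has an inverse. Apply the extended Euclidean algorithm to f(x) and a(x) in F_23[x]: f(x) = (11x + 1)·a(x) + (16). The last nonzero remainder is the constant 16 = gcd(f, a) in F_23. Back-substituting through the division chain expresses 16 = s(x)·a(x) + t(x)·f(x) with s(x) ≡ 12x + 22 (mod f), so (12x + 22)·a(x) ≡ 16 (mod f). Multiplying by 16^(-1) ≡ 13 in F_23 gives a(x)^(-1) ≡ 13·(12x + 22) ≡ 18x + 10 (mod f). Check: (21x + 12)·(18x + 10) = 10x^2 + 12x + 5 ≡ 1 (mod x^2 + 15x + 5).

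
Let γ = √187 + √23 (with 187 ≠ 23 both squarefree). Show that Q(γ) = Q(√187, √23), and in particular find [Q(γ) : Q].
[Q(γ) : Q] = 4 (equivalently, Q(γ) = Q(√187, √23))

Obviously Q(γ) ⊆ Q(√187, √23), and [Q(√187, √23):Q] = 4 (since 187, 23 are distinct squarefree integers > 1 with 4301 not a perfect square). To show equality we compute the minimal polynomial of γ. From γ = √187 + √23: γ^2 = 187 + 2√(4301) + 23 = 210 + 2√(4301), so γ^2 - 210 = 2√(4301); squaring, (γ^2 - 210)^2 = 4·4301, i.e. γ^4 - 420γ^2 + 44100 - 17204 = 0, i.e. γ^4 - 420γ^2 + 26896 = 0. So γ is a root of x^4 - 420x^2 + 26896. This polynomial is irreducible over Q: it has no rational root (each ±√187 ± √23 is irrational), and any factorization into two quadratics over Q would force √(4301) ∈ Q (pairing opposite roots) or √187, √23 ∈ Q (other pairings), all impossible. Hence [Q(γ):Q] = 4 = [Q(√187, √23):Q], so Q(γ) = Q(√187, √23).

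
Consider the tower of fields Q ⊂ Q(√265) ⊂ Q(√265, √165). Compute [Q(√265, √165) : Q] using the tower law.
[Q(√265, √165) : Q] = 4

[Q(√265):Q] = 2 (min poly x^2 - 265, irreducible since 265 is squarefree > 1). For the top step, suppose √165 ∈ Q(√265), say √165 = c + d√265 with c, d ∈ Q. Squaring: 165 = c^2 + 265d^2 + 2cd√265. Since √265 ∉ Q this forces 2cd = 0. If d = 0 then √165 = c ∈ Q, contradicting 165 squarefree > 1. If c = 0 then 165 = 265d^2, so 265·165 = (265d)^2 is a perfect square in Q — but 265·165 = 43725 is not a perfect square (since 265 and 165 are distinct squarefree integers). Contradiction. Hence √165 ∉ Q(√265), so x^2 - 165 stays irreducible over Q(√265) and [Q(√265, √165) : Q(√265)] = 2. By the tower law, [Q(√265, √165) : Q] = 2 · 2 = 4.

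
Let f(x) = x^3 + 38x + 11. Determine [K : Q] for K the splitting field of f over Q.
[K : Q] = 6

By the rational root test, any rational root of the monic integer polynomial f(x) = x^3 + 38x + 11 must be an integer dividing the constant term 11, i.e. one of ±{1, 11}. Evaluating: f(1) = 50, f(-1) = -28, f(11) = 1760, f(-11) = -1738; none is 0, so f has no rational root and is therefore irreducible over Q (a cubic with no linear factor over a field is irreducible). For an irreducible cubic, the Galois group is A_3 or S_3 according as the discriminant disc(f) = -4a^3 - 27b^2 = -4·(38)^3 - 27·(11)^2 = -222755 is or is not a square in Q. Here disc(f) = -222755 is not a perfect square in Q, so the Galois group of f over Q is not contained in A_3 and must be all of S_3. The splitting field has degree |S_3| = 6 over Q, so [K : Q] = 6.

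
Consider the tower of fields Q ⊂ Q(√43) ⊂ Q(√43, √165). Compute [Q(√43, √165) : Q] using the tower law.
[Q(√43, √165) : Q] = 4

[Q(√43):Q] = 2 (min poly x^2 - 43, irreducible since 43 is squarefree > 1). For the top step, suppose √165 ∈ Q(√43), say √165 = c + d√43 with c, d ∈ Q. Squaring: 165 = c^2 + 43d^2 + 2cd√43. Since √43 ∉ Q this forces 2cd = 0. If d = 0 then √165 = c ∈ Q, contradicting 165 squarefree > 1. If c = 0 then 165 = 43d^2, so 43·165 = (43d)^2 is a perfect square in Q — but 43·165 = 7095 is not a perfect square (since 43 and 165 are distinct squarefree integers). Contradiction. Hence √165 ∉ Q(√43), so x^2 - 165 stays irreducible over Q(√43) and [Q(√43, √165) : Q(√43)] = 2. By the tower law, [Q(√43, √165) : Q] = 2 · 2 = 4.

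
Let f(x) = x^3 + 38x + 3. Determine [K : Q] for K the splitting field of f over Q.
[K : Q] = 6

By the rational root test, any rational root of the monic integer polynomial f(x) = x^3 + 38x + 3 must be an integer dividing the constant term 3, i.e. one of ±{1, 3}. Evaluating: f(1) = 42, f(-1) = -36, f(3) = 144, f(-3) = -138; none is 0, so f has no rational root and is therefore irreducible over Q (a cubic with no linear factor over a field is irreducible). For an irreducible cubic, the Galois group is A_3 or S_3 according as the discriminant disc(f) = -4a^3 - 27b^2 = -4·(38)^3 - 27·(3)^2 = -219731 is or is not a square in Q. Here disc(f) = -219731 is not a perfect square in Q, so the Galois group of f over Q is not contained in A_3 and must be all of S_3. The splitting field has degree |S_3| = 6 over Q, so [K : Q] = 6.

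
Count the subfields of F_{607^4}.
F_{607^4} has 3 subfields

The subfields of F_{p^n} are exactly the fields F_{p^d} for d | n (each is the fixed field of the unique index-d subgroup of Gal(F_{p^n}/F_p) ≅ Z/nZ). The divisors of n = 4 are {1, 2, 4}, giving 3 subfields: F_{607^1}, F_{607^2}, F_{607^4}.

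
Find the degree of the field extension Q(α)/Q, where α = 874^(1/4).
[Q(α):Q] = 4

α is a root of x^4 - 874. By Eisenstein's criterion at the prime p = 2 (which divides the constant term 874 but p^2 = 4 does not, since 874 is squarefree), x^4 - 874 is irreducible over Q. Hence [Q(α):Q] = 4.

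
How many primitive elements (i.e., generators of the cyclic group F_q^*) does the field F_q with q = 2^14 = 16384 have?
There are φ(16383) = 10584 primitive elements

F_q^* is cyclic of order q - 1 = 16383. A cyclic group of order m has exactly φ(m) generators. Here m = 16383 = 3 · 43 · 127, so the number of primitive elements is φ(16383) = 10584.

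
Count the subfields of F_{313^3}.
F_{313^3} has 2 subfields

The subfields of F_{p^n} are exactly the fields F_{p^d} for d | n (each is the fixed field of the unique index-d subgroup of Gal(F_{p^n}/F_p) ≅ Z/nZ). The divisors of n = 3 are {1, 3}, giving 2 subfields: F_{313^1}, F_{313^3}.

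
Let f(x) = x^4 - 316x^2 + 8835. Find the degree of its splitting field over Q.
[K : Q] = 4

Solving the quadratic in x^2: x^2 = (316 ± √(316^2 - 4·8835))/2 = (316 ± √64516)/2 = (316 ± 254)/2, giving x^2 = 285 or x^2 = 31. So f(x) = (x^2 - 285)(x^2 - 31) and the roots of f are ±√285, ±√31. Hence the splitting field is K = Q(√285, √31). Since 285 and 31 are distinct squarefree integers > 1, their product 8835 is not a perfect square, so √31 ∉ Q(√285). By the tower law [K:Q] = [Q(√285,√31):Q(√285)] · [Q(√285):Q] = 2 · 2 = 4.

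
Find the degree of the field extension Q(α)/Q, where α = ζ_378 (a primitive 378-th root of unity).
[Q(α):Q] = 108

The minimal polynomial of ζ_378 over Q is the 378-th cyclotomic polynomial Φ_378(x), which is irreducible over Q and has degree φ(378) = 108. Hence [Q(α):Q] = φ(378) = 108.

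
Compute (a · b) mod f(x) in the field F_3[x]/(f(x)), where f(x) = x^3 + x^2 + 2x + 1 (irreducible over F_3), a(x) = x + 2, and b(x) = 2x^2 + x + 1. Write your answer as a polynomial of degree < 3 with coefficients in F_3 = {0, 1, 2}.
a · b ≡ 2x (mod f(x))

Multiply in F_3[x]: a(x)·b(x) = (x + 2)·(2x^2 + x + 1) = 2x^3 + 2x^2 + 2. This has degree ≥ 3, so divide by f(x) over F_3: 2x^3 + 2x^2 + 2 = (2)·(x^3 + x^2 + 2x + 1) + (2x). Hence a·b ≡ 2x (mod f). (F_3[x]/(f) is a field with 3^3 = 27 elements since f is irreducible of degree 3.)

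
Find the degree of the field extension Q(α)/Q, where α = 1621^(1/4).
[Q(α):Q] = 4

α is a root of x^4 - 1621. By Eisenstein's criterion at the prime p = 1621 (which divides the constant term 1621 but p^2 = 2627641 does not, since 1621 is squarefree), x^4 - 1621 is irreducible over Q. Hence [Q(α):Q] = 4.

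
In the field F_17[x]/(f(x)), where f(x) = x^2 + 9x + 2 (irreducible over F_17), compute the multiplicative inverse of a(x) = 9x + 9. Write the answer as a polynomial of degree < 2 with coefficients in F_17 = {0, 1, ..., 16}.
a(x)^(-1) ≡ 6x + 14 (mod f(x))

Since f is irreducible over F_17, F_17[x]/(f) is a field and a(x) ≠ 0 has an inverse. Apply the extended Euclidean algorithm to f(x) and a(x) in F_17[x]: f(x) = (2x + 16)·a(x) + (11). The last nonzero remainder is the constant 11 = gcd(f, a) in F_17. Back-substituting through the division chain expresses 11 = s(x)·a(x) + t(x)·f(x) with s(x) ≡ 15x + 1 (mod f), so (15x + 1)·a(x) ≡ 11 (mod f). Multiplying by 11^(-1) ≡ 14 in F_17 gives a(x)^(-1) ≡ 14·(15x + 1) ≡ 6x + 14 (mod f). Check: (9x + 9)·(6x + 14) = 3x^2 + 10x + 7 ≡ 1 (mod x^2 + 9x + 2).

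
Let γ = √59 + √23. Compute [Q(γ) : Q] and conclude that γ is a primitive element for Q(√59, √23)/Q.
[Q(γ) : Q] = 4 (equivalently, Q(γ) = Q(√59, √23))

Obviously Q(γ) ⊆ Q(√59, √23), and [Q(√59, √23):Q] = 4 (since 59, 23 are distinct squarefree integers > 1 with 1357 not a perfect square). To show equality we compute the minimal polynomial of γ. From γ = √59 + √23: γ^2 = 59 + 2√(1357) + 23 = 82 + 2√(1357), so γ^2 - 82 = 2√(1357); squaring, (γ^2 - 82)^2 = 4·1357, i.e. γ^4 - 164γ^2 + 6724 - 5428 = 0, i.e. γ^4 - 164γ^2 + 1296 = 0. So γ is a root of x^4 - 164x^2 + 1296. This polynomial is irreducible over Q: it has no rational root (each ±√59 ± √23 is irrational), and any factorization into two quadratics over Q would force √(1357) ∈ Q (pairing opposite roots) or √59, √23 ∈ Q (other pairings), all impossible. Hence [Q(γ):Q] = 4 = [Q(√59, √23):Q], so Q(γ) = Q(√59, √23).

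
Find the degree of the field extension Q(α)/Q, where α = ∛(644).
[Q(α):Q] = 3

The minimal polynomial of α is x^3 - 644, irreducible over Q since 644 is not a perfect cube (so x^3 - 644 has no rational root). Hence [Q(α):Q] = deg(m_α) = 3.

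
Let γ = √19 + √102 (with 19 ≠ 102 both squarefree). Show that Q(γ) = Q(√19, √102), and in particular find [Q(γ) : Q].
[Q(γ) : Q] = 4 (equivalently, Q(γ) = Q(√19, √102))

Obviously Q(γ) ⊆ Q(√19, √102), and [Q(√19, √102):Q] = 4 (since 19, 102 are distinct squarefree integers > 1 with 1938 not a perfect square). To show equality we compute the minimal polynomial of γ. From γ = √19 + √102: γ^2 = 19 + 2√(1938) + 102 = 121 + 2√(1938), so γ^2 - 121 = 2√(1938); squaring, (γ^2 - 121)^2 = 4·1938, i.e. γ^4 - 242γ^2 + 14641 - 7752 = 0, i.e. γ^4 - 242γ^2 + 6889 = 0. So γ is a root of x^4 - 242x^2 + 6889. This polynomial is irreducible over Q: it has no rational root (each ±√19 ± √102 is irrational), and any factorization into two quadratics over Q would force √(1938) ∈ Q (pairing opposite roots) or √19, √102 ∈ Q (other pairings), all impossible. Hence [Q(γ):Q] = 4 = [Q(√19, √102):Q], so Q(γ) = Q(√19, √102).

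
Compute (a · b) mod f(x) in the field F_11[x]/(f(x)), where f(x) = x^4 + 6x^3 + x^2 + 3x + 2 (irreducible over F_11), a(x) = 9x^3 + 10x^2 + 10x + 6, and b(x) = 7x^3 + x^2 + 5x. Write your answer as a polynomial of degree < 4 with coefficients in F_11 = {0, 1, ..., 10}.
a · b ≡ 10x^3 + 5x^2 + 10x + 6 (mod f(x))

Multiply in F_11[x]: a(x)·b(x) = (9x^3 + 10x^2 + 10x + 6)·(7x^3 + x^2 + 5x) = 8x^6 + 2x^5 + 4x^4 + 3x^3 + x^2 + 8x. This has degree ≥ 4, so divide by f(x) over F_11: 8x^6 + 2x^5 + 4x^4 + 3x^3 + x^2 + 8x = (8x^2 + 9x + 8)·(x^4 + 6x^3 + x^2 + 3x + 2) + (10x^3 + 5x^2 + 10x + 6). Hence a·b ≡ 10x^3 + 5x^2 + 10x + 6 (mod f). (F_11[x]/(f) is a field with 11^4 = 14641 elements since f is irreducible of degree 4.)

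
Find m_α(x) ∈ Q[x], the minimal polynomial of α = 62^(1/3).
m_α(x) = x^3 - 62

α satisfies α^3 = 62, so x^3 - 62 annihilates α. By the rational root test, a rational root p/q (in lowest terms) of x^3 - 62 would satisfy p^3 = 62 q^3, forcing q = 1 and p^3 = 62; but 62 is not a perfect cube, contradiction. A monic cubic over Q with no rational root is irreducible (any nontrivial factorization would include a linear factor). Hence x^3 - 62 is the minimal polynomial of α, and in particular [Q(α):Q] = 3.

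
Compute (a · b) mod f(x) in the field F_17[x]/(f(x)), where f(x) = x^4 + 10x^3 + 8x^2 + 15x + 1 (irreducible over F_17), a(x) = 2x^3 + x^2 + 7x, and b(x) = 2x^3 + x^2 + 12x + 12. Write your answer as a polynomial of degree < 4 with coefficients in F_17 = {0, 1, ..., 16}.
a · b ≡ x^3 + 8x^2 + 4x + 7 (mod f(x))

Multiply in F_17[x]: a(x)·b(x) = (2x^3 + x^2 + 7x)·(2x^3 + x^2 + 12x + 12) = 4x^6 + 4x^5 + 5x^4 + 9x^3 + 11x^2 + 16x. This has degree ≥ 4, so divide by f(x) over F_17: 4x^6 + 4x^5 + 5x^4 + 9x^3 + 11x^2 + 16x = (4x^2 + 15x + 10)·(x^4 + 10x^3 + 8x^2 + 15x + 1) + (x^3 + 8x^2 + 4x + 7). Hence a·b ≡ x^3 + 8x^2 + 4x + 7 (mod f). (F_17[x]/(f) is a field with 17^4 = 83521 elements since f is irreducible of degree 4.)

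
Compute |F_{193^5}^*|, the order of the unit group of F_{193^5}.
|F_{193^5}^*| = 267785184192

F_{193^5} has 193^5 = 267785184193 elements; its multiplicative group consists of all nonzero elements, so |F_{193^5}^*| = 267785184193 - 1 = 267785184192. (It is cyclic since any finite subgroup of the multiplicative group of a field is cyclic.)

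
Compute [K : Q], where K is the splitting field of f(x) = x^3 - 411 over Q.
[K : Q] = 6

The roots of x^3 - 411 are ∛411, ω∛411, ω^2∛411 where ω = e^(2πi/3) is a primitive cube root of unity, so K = Q(∛411, ω). Now [Q(∛411):Q] = 3 (since 411 is not a perfect cube, x^3 - 411 is irreducible) and [Q(ω):Q] = 2. Both 2 and 3 divide [K:Q], and [K:Q] ≤ 3·2 = 6, so [K:Q] = 6. (Equivalently: Q(∛411) ⊂ R but ω ∉ R, so [K : Q(∛411)] = 2.)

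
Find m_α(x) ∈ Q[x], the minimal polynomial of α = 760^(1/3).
m_α(x) = x^3 - 760

α satisfies α^3 = 760, so x^3 - 760 annihilates α. By the rational root test, a rational root p/q (in lowest terms) of x^3 - 760 would satisfy p^3 = 760 q^3, forcing q = 1 and p^3 = 760; but 760 is not a perfect cube, contradiction. A monic cubic over Q with no rational root is irreducible (any nontrivial factorization would include a linear factor). Hence x^3 - 760 is the minimal polynomial of α, and in particular [Q(α):Q] = 3.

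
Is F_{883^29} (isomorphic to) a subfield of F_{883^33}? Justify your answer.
No: F_{883^29} is not a subfield of F_{883^33}

F_{p^m} embeds in F_{p^n} iff m | n. Here 29 ∤ 33 (since 33 = 1·29 + 4 with remainder 4 ≠ 0), so F_{883^29} is not a subfield of F_{883^33}. Equivalently: if it were, the tower law would give 29 = [F_{883^29}:F_883] dividing [F_{883^33}:F_883] = 33, contradiction.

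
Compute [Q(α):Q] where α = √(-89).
[Q(α):Q] = 2

[Q(α):Q] equals the degree of the minimal polynomial of α. Here α^2 = -89 and x^2 + 89 is irreducible (d = -89 is squarefree, ≠ 1, hence not a square), so deg(m_α) = 2. Thus [Q(α):Q] = 2.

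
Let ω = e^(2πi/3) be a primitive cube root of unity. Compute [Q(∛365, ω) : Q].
[Q(∛365, ω) : Q] = 6

[Q(∛365):Q] = 3 (min poly x^3 - 365, irreducible since 365 is not a perfect cube). [Q(ω):Q] = 2 (min poly x^2 + x + 1). Since Q(∛365) ⊂ R and ω ∉ R, we have ω ∉ Q(∛365), so x^2 + x + 1 remains irreducible over Q(∛365) and [Q(∛365, ω) : Q(∛365)] = 2. By the tower law, [Q(∛365, ω) : Q] = 3 · 2 = 6. (In fact Q(∛365, ω) is the splitting field of x^3 - 365 over Q.)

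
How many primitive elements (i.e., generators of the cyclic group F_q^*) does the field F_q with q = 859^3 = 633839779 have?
There are φ(633839778) = 177297120 primitive elements

F_q^* is cyclic of order q - 1 = 633839778. A cyclic group of order m has exactly φ(m) generators. Here m = 633839778 = 2 · 3^2 · 11 · 13 · 246247, so the number of primitive elements is φ(633839778) = 177297120.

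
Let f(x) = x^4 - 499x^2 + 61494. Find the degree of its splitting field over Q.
[K : Q] = 4

Solving the quadratic in x^2: x^2 = (499 ± √(499^2 - 4·61494))/2 = (499 ± √3025)/2 = (499 ± 55)/2, giving x^2 = 222 or x^2 = 277. So f(x) = (x^2 - 222)(x^2 - 277) and the roots of f are ±√222, ±√277. Hence the splitting field is K = Q(√222, √277). Since 222 and 277 are distinct squarefree integers > 1, their product 61494 is not a perfect square, so √277 ∉ Q(√222). By the tower law [K:Q] = [Q(√222,√277):Q(√222)] · [Q(√222):Q] = 2 · 2 = 4.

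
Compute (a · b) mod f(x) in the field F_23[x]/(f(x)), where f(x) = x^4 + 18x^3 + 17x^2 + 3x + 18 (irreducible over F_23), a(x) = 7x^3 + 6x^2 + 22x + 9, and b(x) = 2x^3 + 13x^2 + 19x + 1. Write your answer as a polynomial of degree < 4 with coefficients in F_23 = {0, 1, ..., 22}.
a · b ≡ 12x^3 + 2x^2 + 22x + 3 (mod f(x))

Multiply in F_23[x]: a(x)·b(x) = (7x^3 + 6x^2 + 22x + 9)·(2x^3 + 13x^2 + 19x + 1) = 14x^6 + 11x^5 + 2x^4 + 11x^3 + 12x^2 + 9x + 9. This has degree ≥ 4, so divide by f(x) over F_23: 14x^6 + 11x^5 + 2x^4 + 11x^3 + 12x^2 + 9x + 9 = (14x^2 + 12x + 8)·(x^4 + 18x^3 + 17x^2 + 3x + 18) + (12x^3 + 2x^2 + 22x + 3). Hence a·b ≡ 12x^3 + 2x^2 + 22x + 3 (mod f). (F_23[x]/(f) is a field with 23^4 = 279841 elements since f is irreducible of degree 4.)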